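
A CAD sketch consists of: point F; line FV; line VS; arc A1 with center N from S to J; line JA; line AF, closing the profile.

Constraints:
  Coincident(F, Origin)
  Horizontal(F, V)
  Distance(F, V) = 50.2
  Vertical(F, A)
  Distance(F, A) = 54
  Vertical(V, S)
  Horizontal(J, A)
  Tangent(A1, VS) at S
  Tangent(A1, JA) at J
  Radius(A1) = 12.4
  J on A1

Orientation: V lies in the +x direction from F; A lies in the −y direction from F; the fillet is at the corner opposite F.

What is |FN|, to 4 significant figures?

56.21

F is at the origin; F and V share the same y with |FV| = 50.2 and V on the +x side, so V = (50.20, 0.000). FA is vertical with |FA| = 54.0 and A on the −y side, so A = (0.000, -54.00). The virtual corner opposite F is at (50.20, -54.00). Since A1 is tangent to VS there, NS ⟂ VS and since A1 is tangent to JA there, NJ ⟂ JA, with radius 12.4, so the center N sits 12.4 in from both sides at N = (37.80, -41.60). Then |FN| = |N − F| = 56.21.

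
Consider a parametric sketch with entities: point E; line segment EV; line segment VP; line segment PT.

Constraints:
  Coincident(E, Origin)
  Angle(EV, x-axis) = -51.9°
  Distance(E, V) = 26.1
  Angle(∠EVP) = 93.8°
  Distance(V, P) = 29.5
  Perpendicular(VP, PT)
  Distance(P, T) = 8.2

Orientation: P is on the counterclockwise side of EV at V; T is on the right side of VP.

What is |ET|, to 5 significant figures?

46.345

E is at the origin; EV runs at -51.9° with length 26.1, so V = 26.1·(cos -51.9°, sin -51.9°) = (16.105, -20.539). ∠EVP = 93.8°, so VP runs at -51.9° + (180° − 93.8°) = 34.300° from the x-axis; with |VP| = 29.5, P = V + 29.5·(cos 34.300°, sin 34.300°) = (40.475, -3.9150). VP is perpendicular to PT; with |PT| = 8.2 on the right of VP, T = P + 8.2·(0.56353, -0.82610) = (45.095, -10.689). Then |ET| = |T − E| = 46.345.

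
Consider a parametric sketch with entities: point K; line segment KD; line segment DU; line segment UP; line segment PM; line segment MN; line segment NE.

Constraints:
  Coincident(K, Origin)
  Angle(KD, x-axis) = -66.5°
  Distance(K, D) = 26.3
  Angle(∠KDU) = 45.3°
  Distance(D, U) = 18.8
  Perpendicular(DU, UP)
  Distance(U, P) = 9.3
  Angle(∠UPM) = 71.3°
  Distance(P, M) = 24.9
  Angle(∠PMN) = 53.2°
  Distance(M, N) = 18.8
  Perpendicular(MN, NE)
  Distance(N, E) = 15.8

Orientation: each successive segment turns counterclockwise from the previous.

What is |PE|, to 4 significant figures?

5.676

K is at the origin; KD runs at -66.5° with length 26.3, so D = (10.49, -24.12). ∠KDU = 45.3° gives DU at 68.20° from the x-axis; with |DU| = 18.8, U = (17.47, -6.663). DU is perpendicular to UP, so UP runs at 158.2°; with |UP| = 9.3, P = (8.834, -3.209). ∠UPM = 71.3° gives PM at -93.10° from the x-axis; with |PM| = 24.9, M = (7.487, -28.07). ∠PMN = 53.2° gives MN at 33.70° from the x-axis; with |MN| = 18.8, N = (23.13, -17.64). The perpendicularity gives NE at right angles to MN, so NE runs at 123.7°; with |NE| = 15.8, E = (14.36, -4.497). Then |PE| = |E − P| = 5.676.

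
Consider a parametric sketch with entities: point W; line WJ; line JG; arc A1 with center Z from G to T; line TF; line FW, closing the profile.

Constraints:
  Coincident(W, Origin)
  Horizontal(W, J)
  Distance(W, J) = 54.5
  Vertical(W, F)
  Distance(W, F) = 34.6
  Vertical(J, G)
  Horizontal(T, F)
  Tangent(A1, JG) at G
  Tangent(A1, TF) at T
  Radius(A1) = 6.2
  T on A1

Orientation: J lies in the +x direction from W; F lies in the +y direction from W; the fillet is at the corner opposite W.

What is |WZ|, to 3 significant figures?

56.0

W is at the origin; W and J share the same y with |WJ| = 54.5 and J on the +x side, so J = (54.5, 0.00). W and F share the same x with |WF| = 34.6 and F on the +y side, so F = (0.00, 34.6). The virtual corner opposite W is at (54.5, 34.6). Since A1 is tangent to JG there, ZG ⟂ JG and A1 meets TF tangentially, so ZT is at right angles to TF, with radius 6.2, so the center Z sits 6.2 in from both sides at Z = (48.3, 28.4). Then |WZ| = |Z − W| = 56.0.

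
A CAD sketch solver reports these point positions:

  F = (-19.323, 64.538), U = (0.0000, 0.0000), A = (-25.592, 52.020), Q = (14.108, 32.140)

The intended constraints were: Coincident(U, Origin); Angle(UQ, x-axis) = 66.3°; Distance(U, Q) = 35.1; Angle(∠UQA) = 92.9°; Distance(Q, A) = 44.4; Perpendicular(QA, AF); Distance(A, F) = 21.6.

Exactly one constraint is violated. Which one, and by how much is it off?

Distance(A, F) = 21.6 — off by 7.60.

U = (0.00, 0.00) ✓; UQ at 66.30° ✓; |UQ| = 35.10 ✓; ∠UQA = 92.90° ✓; |QA| = 44.40 ✓; ∠(QA, AF) = 90.00° ✓; |AF| = 14.00 ✗.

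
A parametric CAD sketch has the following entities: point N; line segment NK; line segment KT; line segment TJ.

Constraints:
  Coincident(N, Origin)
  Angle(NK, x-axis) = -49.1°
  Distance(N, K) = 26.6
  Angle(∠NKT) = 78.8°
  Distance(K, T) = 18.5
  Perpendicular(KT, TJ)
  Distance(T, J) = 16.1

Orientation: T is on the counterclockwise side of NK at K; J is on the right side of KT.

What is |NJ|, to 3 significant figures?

44.2

N is at the origin; NK runs at -49.1° with length 26.6, so K = 26.6·(cos -49.1°, sin -49.1°) = (17.4, -20.1). ∠NKT = 78.8°, so KT runs at -49.1° + (180° − 78.8°) = 52.1° from the x-axis; with |KT| = 18.5, T = K + 18.5·(cos 52.1°, sin 52.1°) = (28.8, -5.51). KT is perpendicular to TJ; with |TJ| = 16.1 on the right of KT, J = T + 16.1·(0.789, -0.614) = (41.5, -15.4). Then |NJ| = |J − N| = 44.2.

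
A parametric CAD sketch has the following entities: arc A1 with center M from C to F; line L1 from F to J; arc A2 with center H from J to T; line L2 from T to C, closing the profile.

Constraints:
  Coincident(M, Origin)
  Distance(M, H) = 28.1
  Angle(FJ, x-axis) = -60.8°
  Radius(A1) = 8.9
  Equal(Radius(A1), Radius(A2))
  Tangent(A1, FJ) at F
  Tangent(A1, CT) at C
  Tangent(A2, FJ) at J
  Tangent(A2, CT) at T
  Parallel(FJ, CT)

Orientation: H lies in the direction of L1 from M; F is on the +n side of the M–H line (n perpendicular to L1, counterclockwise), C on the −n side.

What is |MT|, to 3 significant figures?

29.5

The slot axis is L1's direction at -60.8°, so u = (cos -60.8°, sin -60.8°) = (0.488, -0.873) and n = (−sin -60.8°, cos -60.8°) = (0.873, 0.488). M is at the origin and H lies 28.1 along u from M, so H = 28.1·u = (13.7, -24.5). Tangency of A1 to both parallel lines with radius 8.9 puts F and C at M ± 8.9·n: F = (7.77, 4.34), C = (-7.77, -4.34). Equal radii place J and T the same way about H: J = H + 8.9·n = (21.5, -20.2), T = H − 8.9·n = (5.94, -28.9). Then |MT| = |T − M| = 29.5.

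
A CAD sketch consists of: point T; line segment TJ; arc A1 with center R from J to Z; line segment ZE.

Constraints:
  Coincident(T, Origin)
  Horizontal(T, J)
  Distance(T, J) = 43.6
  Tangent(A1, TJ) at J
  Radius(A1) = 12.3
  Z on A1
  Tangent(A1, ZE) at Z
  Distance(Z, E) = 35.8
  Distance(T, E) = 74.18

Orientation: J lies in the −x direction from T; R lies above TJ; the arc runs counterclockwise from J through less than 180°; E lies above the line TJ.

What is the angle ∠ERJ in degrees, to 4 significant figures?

159.7°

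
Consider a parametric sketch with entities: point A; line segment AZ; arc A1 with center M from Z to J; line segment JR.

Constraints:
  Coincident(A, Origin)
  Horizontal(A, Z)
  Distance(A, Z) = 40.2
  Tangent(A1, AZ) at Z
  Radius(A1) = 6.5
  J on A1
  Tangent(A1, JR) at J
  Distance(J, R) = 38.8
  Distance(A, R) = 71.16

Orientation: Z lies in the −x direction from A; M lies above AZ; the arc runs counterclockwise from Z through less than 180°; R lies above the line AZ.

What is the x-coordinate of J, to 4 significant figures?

-34.93

Checks: |MZ| = 6.500 ✓; |MJ| = 6.500 ✓; ∠(MJ, JR) = 90.00° ✓; |JR| = 38.80 ✓; |AR| = 71.16 ✓.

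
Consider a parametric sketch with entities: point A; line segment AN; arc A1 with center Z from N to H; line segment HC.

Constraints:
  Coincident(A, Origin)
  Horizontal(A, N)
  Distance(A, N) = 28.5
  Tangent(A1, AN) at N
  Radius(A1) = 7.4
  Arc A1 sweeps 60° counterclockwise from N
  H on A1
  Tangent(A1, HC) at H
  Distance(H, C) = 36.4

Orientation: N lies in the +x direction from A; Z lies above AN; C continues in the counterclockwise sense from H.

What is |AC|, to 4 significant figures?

63.73

On A1, N sits at bearing -90° from Z; a 60° counterclockwise sweep puts H at bearing -30°, so H = Z + 7.4·(cos -30°, sin -30°) = (34.91, 3.700). Tangency of A1 to HC means the radius ZH is perpendicular to HC, so HC runs along (−sin -30°, cos -30°); with |HC| = 36.4, C = (53.11, 35.22). Then |AC| = |C − A| = 63.73.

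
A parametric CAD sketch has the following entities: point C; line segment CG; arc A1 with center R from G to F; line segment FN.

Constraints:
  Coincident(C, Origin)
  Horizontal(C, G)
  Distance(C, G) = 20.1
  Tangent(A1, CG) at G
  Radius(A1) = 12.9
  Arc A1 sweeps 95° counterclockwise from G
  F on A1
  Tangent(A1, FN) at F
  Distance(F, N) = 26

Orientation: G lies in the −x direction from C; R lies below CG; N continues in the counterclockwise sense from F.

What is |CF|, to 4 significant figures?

35.81

C is at the origin; C and G share the same y with |CG| = 20.1 and G on the −x side, so G = (-20.10, 0.000). Since A1 is tangent to CG there, RG ⟂ CG, so R = G + (0, -12.9) = (-20.10, -12.90). On A1, G sits at bearing 90° from R; a 95° counterclockwise sweep puts F at bearing 185°, so F = R + 12.9·(cos 185°, sin 185°) = (-32.95, -14.02). Then |CF| = |F − C| = 35.81.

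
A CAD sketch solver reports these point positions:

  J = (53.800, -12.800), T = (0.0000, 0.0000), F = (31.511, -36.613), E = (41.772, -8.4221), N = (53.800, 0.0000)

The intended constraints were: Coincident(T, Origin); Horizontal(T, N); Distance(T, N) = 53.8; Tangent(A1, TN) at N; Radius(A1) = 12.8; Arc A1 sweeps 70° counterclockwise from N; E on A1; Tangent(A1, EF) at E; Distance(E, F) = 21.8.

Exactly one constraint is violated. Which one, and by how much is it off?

Distance(E, F) = 21.8 — off by 8.20.

T = (0.00, 0.00) ✓; T.y = 0.00, N.y = 0.00 ✓; |TN| = 53.80 ✓; ∠(JN, NT) = 90.00° ✓; |JN| = 12.80 ✓; bearing(J→E) − bearing(J→N) = 70.00° ✓; |JE| = 12.80 ✓; ∠(JE, EF) = 90.00° ✓; |EF| = 30.00 ✗.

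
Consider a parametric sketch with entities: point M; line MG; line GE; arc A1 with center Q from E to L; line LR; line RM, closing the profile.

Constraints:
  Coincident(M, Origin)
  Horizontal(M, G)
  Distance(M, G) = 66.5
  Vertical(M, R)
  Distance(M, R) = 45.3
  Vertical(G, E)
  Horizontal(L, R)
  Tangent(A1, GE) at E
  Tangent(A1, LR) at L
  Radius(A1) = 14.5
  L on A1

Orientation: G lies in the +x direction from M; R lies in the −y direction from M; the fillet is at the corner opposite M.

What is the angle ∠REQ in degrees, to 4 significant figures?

12.30°

M is at the origin; MG is horizontal with |MG| = 66.5 and G on the +x side, so G = (66.50, 0.000). M and R share the same x with |MR| = 45.3 and R on the −y side, so R = (0.000, -45.30). The virtual corner opposite M is at (66.50, -45.30). Tangency of A1 to GE means the radius QE is perpendicular to GE and A1 meets LR tangentially, so QL is at right angles to LR, with radius 14.5, so the center Q sits 14.5 in from both sides at Q = (52.00, -30.80). That places the tangent points at E = (66.50, -30.80) on GE and L = (52.00, -45.30) on LR. Then cos ∠REQ = ER·EQ / (|ER||EQ|), giving 12.30°.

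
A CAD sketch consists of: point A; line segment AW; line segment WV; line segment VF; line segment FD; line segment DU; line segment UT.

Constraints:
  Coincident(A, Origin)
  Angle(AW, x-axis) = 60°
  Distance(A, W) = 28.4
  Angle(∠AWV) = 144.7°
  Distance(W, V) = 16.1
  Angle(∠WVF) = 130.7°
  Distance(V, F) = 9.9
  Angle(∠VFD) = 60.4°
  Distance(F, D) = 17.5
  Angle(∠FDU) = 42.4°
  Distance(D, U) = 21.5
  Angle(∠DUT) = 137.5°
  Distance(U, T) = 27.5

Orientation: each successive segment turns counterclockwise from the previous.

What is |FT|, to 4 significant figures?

29.64

A is at the origin; AW runs at 60.0° with length 28.4, so W = (14.20, 24.60). ∠AWV = 144.7° gives WV at 95.30° from the x-axis; with |WV| = 16.1, V = (12.71, 40.63). ∠WVF = 130.7° gives VF at 144.6° from the x-axis; with |VF| = 9.9, F = (4.643, 46.36). ∠VFD = 60.4° gives FD at -95.80° from the x-axis; with |FD| = 17.5, D = (2.875, 28.95). ∠FDU = 42.4° gives DU at 41.80° from the x-axis; with |DU| = 21.5, U = (18.90, 43.28). ∠DUT = 137.5° gives UT at 84.30° from the x-axis; with |UT| = 27.5, T = (21.63, 70.65). Then |FT| = |T − F| = 29.64.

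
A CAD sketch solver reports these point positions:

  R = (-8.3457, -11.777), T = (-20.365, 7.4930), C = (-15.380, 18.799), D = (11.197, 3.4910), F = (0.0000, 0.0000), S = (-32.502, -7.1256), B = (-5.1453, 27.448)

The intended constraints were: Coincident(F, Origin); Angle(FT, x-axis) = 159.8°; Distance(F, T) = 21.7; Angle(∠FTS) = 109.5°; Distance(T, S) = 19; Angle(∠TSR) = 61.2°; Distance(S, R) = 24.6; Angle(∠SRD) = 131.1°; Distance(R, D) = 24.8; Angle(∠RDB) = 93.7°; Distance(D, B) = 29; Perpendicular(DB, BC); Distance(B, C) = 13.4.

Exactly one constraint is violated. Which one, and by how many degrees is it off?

Perpendicular(DB, BC) — off by 5.90°.

F = (0.00, 0.00) ✓; FT at 159.8° ✓; |FT| = 21.70 ✓; ∠FTS = 109.5° ✓; |TS| = 19.00 ✓; ∠TSR = 61.20° ✓; |SR| = 24.60 ✓; ∠SRD = 131.1° ✓; |RD| = 24.80 ✓; ∠RDB = 93.70° ✓; |DB| = 29.00 ✓; ∠(DB, BC) = 95.90° ✗; |BC| = 13.40 ✓.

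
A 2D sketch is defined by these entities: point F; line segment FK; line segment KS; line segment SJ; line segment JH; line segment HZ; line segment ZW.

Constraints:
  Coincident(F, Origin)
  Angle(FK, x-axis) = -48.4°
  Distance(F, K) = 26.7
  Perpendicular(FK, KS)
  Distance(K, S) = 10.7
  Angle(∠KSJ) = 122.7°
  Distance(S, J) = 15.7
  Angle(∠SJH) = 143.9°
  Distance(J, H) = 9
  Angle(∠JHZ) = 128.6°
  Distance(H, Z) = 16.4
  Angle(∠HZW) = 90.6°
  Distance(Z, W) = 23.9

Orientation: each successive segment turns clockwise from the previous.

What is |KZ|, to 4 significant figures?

32.08

F is at the origin; FK runs at -48.4° with length 26.7, so K = (17.73, -19.97). The perpendicularity gives KS at right angles to FK, so KS runs at -138.4°; with |KS| = 10.7, S = (9.725, -27.07). ∠KSJ = 122.7° gives SJ at 164.3° from the x-axis; with |SJ| = 15.7, J = (-5.389, -22.82). ∠SJH = 143.9° gives JH at 128.2° from the x-axis; with |JH| = 9.0, H = (-10.95, -15.75). ∠JHZ = 128.6° gives HZ at 76.80° from the x-axis; with |HZ| = 16.4, Z = (-7.210, 0.2176). Then |KZ| = |Z − K| = 32.08.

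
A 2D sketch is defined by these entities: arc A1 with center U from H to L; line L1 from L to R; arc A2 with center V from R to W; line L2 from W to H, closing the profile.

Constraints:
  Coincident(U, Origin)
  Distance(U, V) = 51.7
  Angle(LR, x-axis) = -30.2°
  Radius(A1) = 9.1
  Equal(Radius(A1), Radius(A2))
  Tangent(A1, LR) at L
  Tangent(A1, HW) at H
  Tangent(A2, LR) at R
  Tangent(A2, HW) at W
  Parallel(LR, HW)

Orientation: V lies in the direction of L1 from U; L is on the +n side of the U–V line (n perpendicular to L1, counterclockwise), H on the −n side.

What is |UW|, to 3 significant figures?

52.5

The slot axis is L1's direction at -30.2°, so u = (cos -30.2°, sin -30.2°) = (0.864, -0.503) and n = (−sin -30.2°, cos -30.2°) = (0.503, 0.864). U is at the origin and V lies 51.7 along u from U, so V = 51.7·u = (44.7, -26.0). Tangency of A1 to both parallel lines with radius 9.1 puts L and H at U ± 9.1·n: L = (4.58, 7.86), H = (-4.58, -7.86). Equal radii place R and W the same way about V: R = V + 9.1·n = (49.3, -18.1), W = V − 9.1·n = (40.1, -33.9). Then |UW| = |W − U| = 52.5.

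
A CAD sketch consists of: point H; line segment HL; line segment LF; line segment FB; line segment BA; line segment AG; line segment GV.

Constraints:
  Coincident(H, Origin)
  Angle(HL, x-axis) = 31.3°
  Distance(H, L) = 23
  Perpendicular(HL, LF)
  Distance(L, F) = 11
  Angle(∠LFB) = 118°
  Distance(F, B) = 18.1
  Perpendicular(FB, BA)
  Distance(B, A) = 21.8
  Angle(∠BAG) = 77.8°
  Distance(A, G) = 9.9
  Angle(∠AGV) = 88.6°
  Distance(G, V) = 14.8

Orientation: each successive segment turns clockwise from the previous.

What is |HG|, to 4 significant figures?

6.768

H is at the origin; HL runs at 31.3° with length 23.0, so L = (19.65, 11.95). HL is perpendicular to LF, so LF runs at -58.70°; with |LF| = 11.0, F = (25.37, 2.550). ∠LFB = 118.0° gives FB at -120.7° from the x-axis; with |FB| = 18.1, B = (16.13, -13.01). The perpendicularity gives BA at right angles to FB, so BA runs at 149.3°; with |BA| = 21.8, A = (-2.618, -1.884). ∠BAG = 77.8° gives AG at 47.10° from the x-axis; with |AG| = 9.9, G = (4.121, 5.369). Then |HG| = |G − H| = 6.768.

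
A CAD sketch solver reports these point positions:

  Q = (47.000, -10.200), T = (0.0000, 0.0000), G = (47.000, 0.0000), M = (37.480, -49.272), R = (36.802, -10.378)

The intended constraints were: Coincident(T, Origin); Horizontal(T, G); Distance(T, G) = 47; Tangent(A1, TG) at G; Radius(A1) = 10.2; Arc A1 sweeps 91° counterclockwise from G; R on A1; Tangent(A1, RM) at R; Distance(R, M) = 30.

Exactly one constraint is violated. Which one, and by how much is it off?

Distance(R, M) = 30 — off by 8.90.

T = (0.00, 0.00) ✓; T.y = 0.00, G.y = 0.00 ✓; |TG| = 47.00 ✓; ∠(QG, GT) = 90.00° ✓; |QG| = 10.20 ✓; bearing(Q→R) − bearing(Q→G) = 91.00° ✓; |QR| = 10.20 ✓; ∠(QR, RM) = 90.00° ✓; |RM| = 38.90 ✗.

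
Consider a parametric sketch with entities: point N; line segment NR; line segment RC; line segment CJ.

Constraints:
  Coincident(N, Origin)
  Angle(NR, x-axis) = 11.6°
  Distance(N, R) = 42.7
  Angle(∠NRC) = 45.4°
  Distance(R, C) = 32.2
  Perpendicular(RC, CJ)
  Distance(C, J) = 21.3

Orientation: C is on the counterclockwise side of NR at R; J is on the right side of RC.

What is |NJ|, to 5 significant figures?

51.751

∠NRC = 45.4°, so RC runs at 11.6° + (180° − 45.4°) = 146.20° from the x-axis; with |RC| = 32.2, C = R + 32.2·(cos 146.20°, sin 146.20°) = (15.070, 26.499). RC is perpendicular to CJ; with |CJ| = 21.3 on the right of RC, J = C + 21.3·(0.55630, 0.83098) = (26.919, 44.199). Then |NJ| = |J − N| = 51.751.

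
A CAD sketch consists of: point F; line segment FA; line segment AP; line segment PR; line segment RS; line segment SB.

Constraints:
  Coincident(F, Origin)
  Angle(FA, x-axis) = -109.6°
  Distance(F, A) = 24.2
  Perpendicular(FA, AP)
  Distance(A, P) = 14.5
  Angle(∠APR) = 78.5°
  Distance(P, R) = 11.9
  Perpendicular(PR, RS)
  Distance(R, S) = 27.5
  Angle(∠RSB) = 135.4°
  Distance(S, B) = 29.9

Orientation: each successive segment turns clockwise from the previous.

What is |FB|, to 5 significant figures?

53.172

The perpendicularity gives RS at right angles to PR, so RS runs at -31.100°; with |RS| = 27.5, S = (7.9163, -21.949). ∠RSB = 135.4° gives SB at -75.700° from the x-axis; with |SB| = 29.9, B = (15.302, -50.922). Then |FB| = |B − F| = 53.172.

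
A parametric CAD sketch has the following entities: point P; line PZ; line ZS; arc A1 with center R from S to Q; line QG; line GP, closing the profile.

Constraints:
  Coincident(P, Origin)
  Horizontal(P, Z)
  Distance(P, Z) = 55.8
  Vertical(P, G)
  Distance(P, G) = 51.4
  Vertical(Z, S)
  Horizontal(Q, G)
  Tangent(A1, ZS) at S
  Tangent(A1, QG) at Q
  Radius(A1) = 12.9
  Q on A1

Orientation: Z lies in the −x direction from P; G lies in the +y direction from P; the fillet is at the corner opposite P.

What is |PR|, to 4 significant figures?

57.64

P is at the origin; P and Z share the same y with |PZ| = 55.8 and Z on the −x side, so Z = (-55.80, 0.000). P and G share the same x with |PG| = 51.4 and G on the +y side, so G = (0.000, 51.40). The virtual corner opposite P is at (-55.80, 51.40). Since A1 is tangent to ZS there, RS ⟂ ZS and the tangent condition forces RQ to be normal to QG, with radius 12.9, so the center R sits 12.9 in from both sides at R = (-42.90, 38.50). Then |PR| = |R − P| = 57.64.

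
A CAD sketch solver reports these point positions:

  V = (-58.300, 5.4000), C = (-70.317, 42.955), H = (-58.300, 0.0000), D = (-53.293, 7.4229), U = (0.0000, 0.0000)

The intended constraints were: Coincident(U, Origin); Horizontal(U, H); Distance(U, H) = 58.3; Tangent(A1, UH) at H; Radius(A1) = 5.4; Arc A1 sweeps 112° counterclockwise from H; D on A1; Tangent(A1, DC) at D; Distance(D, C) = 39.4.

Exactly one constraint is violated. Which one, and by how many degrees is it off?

Tangent(A1, DC) at D — off by 3.60°.

U = (0.00, 0.00) ✓; U.y = 0.00, H.y = 0.00 ✓; |UH| = 58.30 ✓; ∠(VH, HU) = 90.00° ✓; |VH| = 5.400 ✓; bearing(V→D) − bearing(V→H) = 112.0° ✓; |VD| = 5.400 ✓; ∠(VD, DC) = 86.40° ✗; |DC| = 39.40 ✓.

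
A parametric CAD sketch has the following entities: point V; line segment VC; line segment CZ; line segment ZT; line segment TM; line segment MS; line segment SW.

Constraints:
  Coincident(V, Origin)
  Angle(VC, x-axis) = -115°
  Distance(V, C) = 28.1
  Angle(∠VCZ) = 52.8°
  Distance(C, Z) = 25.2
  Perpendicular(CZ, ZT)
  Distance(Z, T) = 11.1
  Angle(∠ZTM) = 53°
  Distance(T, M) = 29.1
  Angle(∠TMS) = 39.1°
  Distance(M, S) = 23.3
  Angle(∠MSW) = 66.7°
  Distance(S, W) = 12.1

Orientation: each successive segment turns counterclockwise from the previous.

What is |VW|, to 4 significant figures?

18.77

V is at the origin; VC runs at -115.0° with length 28.1, so C = (-11.88, -25.47). ∠VCZ = 52.8° gives CZ at 12.20° from the x-axis; with |CZ| = 25.2, Z = (12.76, -20.14). The perpendicularity gives ZT at right angles to CZ, so ZT runs at 102.2°; with |ZT| = 11.1, T = (10.41, -9.293). ∠ZTM = 53.0° gives TM at -130.8° from the x-axis; with |TM| = 29.1, M = (-8.605, -31.32). ∠TMS = 39.1° gives MS at 10.10° from the x-axis; with |MS| = 23.3, S = (14.33, -27.24). ∠MSW = 66.7° gives SW at 123.4° from the x-axis; with |SW| = 12.1, W = (7.673, -17.13). Then |VW| = |W − V| = 18.77.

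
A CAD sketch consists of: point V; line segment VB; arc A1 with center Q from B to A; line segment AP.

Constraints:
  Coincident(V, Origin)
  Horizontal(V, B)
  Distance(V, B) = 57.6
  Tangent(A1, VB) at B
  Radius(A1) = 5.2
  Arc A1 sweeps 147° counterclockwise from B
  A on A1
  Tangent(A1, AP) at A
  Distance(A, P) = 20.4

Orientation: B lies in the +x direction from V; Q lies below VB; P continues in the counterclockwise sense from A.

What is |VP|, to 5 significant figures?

74.790

V is at the origin; VB is horizontal with |VB| = 57.6 and B on the +x side, so B = (57.600, 0.0000). The tangent condition forces QB to be normal to VB, so Q = B + (0, -5.2) = (57.600, -5.2000). On A1, B sits at bearing 90° from Q; a 147° counterclockwise sweep puts A at bearing 237°, so A = Q + 5.2·(cos 237°, sin 237°) = (54.768, -9.5611). The tangent condition forces QA to be normal to AP, so AP runs along (−sin 237°, cos 237°); with |AP| = 20.4, P = (71.877, -20.672). Then |VP| = |P − V| = 74.790.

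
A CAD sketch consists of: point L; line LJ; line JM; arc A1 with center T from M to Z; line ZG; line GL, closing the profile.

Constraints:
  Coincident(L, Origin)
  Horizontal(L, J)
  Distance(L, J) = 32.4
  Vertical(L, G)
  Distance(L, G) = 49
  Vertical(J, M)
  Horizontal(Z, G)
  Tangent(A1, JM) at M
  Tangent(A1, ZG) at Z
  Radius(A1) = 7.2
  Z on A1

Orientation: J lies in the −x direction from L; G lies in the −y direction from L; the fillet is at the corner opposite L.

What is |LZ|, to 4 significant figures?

55.10

L is at the origin; LJ is horizontal with |LJ| = 32.4 and J on the −x side, so J = (-32.40, 0.000). LG is vertical with |LG| = 49.0 and G on the −y side, so G = (0.000, -49.00). The virtual corner opposite L is at (-32.40, -49.00). A1 meets JM tangentially, so TM is at right angles to JM and tangency of A1 to ZG means the radius TZ is perpendicular to ZG, with radius 7.2, so the center T sits 7.2 in from both sides at T = (-25.20, -41.80). That places the tangent points at M = (-32.40, -41.80) on JM and Z = (-25.20, -49.00) on ZG. Then |LZ| = |Z − L| = 55.10.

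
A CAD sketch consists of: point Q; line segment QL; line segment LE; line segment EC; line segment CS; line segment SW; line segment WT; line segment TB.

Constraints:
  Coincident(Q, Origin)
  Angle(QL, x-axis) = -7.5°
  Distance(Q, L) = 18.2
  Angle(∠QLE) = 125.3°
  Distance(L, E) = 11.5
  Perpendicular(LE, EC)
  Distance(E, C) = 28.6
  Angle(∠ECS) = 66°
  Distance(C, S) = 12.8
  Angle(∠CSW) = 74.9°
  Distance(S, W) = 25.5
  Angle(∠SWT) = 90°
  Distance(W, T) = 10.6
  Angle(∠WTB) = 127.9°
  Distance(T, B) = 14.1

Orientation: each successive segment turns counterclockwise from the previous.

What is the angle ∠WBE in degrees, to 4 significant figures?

5.914°

Q is at the origin; QL runs at -7.5° with length 18.2, so L = (18.04, -2.376). ∠QLE = 125.3° gives LE at 47.20° from the x-axis; with |LE| = 11.5, E = (25.86, 6.062). The perpendicularity gives EC at right angles to LE, so EC runs at 137.2°; with |EC| = 28.6, C = (4.873, 25.49). ∠ECS = 66.0° gives CS at -108.8° from the x-axis; with |CS| = 12.8, S = (0.7482, 13.38). ∠CSW = 74.9° gives SW at -3.700° from the x-axis; with |SW| = 25.5, W = (26.20, 11.73). ∠SWT = 90.0° gives WT at 86.30° from the x-axis; with |WT| = 10.6, T = (26.88, 22.31). ∠WTB = 127.9° gives TB at 138.4° from the x-axis; with |TB| = 14.1, B = (16.34, 31.67). Then cos ∠WBE = BW·BE / (|BW||BE|), giving 5.914°.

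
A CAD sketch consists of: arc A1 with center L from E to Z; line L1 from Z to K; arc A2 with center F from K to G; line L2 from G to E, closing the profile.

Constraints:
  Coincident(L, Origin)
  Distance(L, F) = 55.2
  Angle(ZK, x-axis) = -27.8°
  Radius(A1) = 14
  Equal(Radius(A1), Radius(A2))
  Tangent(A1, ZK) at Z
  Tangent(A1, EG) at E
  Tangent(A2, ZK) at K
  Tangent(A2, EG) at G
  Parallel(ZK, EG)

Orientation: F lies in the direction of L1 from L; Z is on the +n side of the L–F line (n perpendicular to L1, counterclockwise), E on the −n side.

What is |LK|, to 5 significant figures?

56.948

The slot axis is L1's direction at -27.8°, so u = (cos -27.8°, sin -27.8°) = (0.88458, -0.46639) and n = (−sin -27.8°, cos -27.8°) = (0.46639, 0.88458). L is at the origin and F lies 55.2 along u from L, so F = 55.2·u = (48.829, -25.745). Tangency of A1 to both parallel lines with radius 14.0 puts Z and E at L ± 14.0·n: Z = (6.5294, 12.384), E = (-6.5294, -12.384). Equal radii place K and G the same way about F: K = F + 14.0·n = (55.358, -13.360), G = F − 14.0·n = (42.299, -38.129). Then |LK| = |K − L| = 56.948.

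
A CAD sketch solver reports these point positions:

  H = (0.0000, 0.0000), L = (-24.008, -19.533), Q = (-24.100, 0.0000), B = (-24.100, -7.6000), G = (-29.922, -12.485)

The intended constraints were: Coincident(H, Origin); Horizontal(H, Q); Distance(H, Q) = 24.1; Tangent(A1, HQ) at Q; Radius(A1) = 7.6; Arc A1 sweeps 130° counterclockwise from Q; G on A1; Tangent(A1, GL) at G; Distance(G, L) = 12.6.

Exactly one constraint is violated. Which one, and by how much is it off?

Distance(G, L) = 12.6 — off by 3.40.

H = (0.00, 0.00) ✓; H.y = 0.00, Q.y = 0.00 ✓; |HQ| = 24.10 ✓; ∠(BQ, QH) = 90.00° ✓; |BQ| = 7.600 ✓; bearing(B→G) − bearing(B→Q) = 130.0° ✓; |BG| = 7.600 ✓; ∠(BG, GL) = 90.00° ✓; |GL| = 9.201 ✗.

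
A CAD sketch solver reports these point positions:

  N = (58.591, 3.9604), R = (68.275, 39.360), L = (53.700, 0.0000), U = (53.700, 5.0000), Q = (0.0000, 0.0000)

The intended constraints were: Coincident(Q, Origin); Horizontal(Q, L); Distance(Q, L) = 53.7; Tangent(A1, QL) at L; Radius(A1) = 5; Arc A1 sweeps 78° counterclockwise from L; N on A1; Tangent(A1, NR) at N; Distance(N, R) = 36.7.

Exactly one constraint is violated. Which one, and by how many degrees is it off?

Tangent(A1, NR) at N — off by 3.30°.

Q = (0.00, 0.00) ✓; Q.y = 0.00, L.y = 0.00 ✓; |QL| = 53.70 ✓; ∠(UL, LQ) = 90.00° ✓; |UL| = 5.000 ✓; bearing(U→N) − bearing(U→L) = 78.00° ✓; |UN| = 5.000 ✓; ∠(UN, NR) = 93.30° ✗; |NR| = 36.70 ✓.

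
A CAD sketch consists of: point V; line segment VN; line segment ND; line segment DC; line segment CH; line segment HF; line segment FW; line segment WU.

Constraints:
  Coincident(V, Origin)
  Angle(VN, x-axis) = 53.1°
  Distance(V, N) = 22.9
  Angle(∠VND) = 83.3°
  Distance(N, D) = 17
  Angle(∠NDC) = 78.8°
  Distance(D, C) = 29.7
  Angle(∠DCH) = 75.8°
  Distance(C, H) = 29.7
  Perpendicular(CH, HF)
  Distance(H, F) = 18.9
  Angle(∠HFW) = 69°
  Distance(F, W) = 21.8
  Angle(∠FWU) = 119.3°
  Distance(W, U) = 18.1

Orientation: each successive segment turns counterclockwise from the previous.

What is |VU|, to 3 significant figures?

9.68

V is at the origin; VN runs at 53.1° with length 22.9, so N = (13.7, 18.3). ∠VND = 83.3° gives ND at 150° from the x-axis; with |ND| = 17.0, D = (-0.943, 26.9). ∠NDC = 78.8° gives DC at -109° from the x-axis; with |DC| = 29.7, C = (-10.6, -1.22). ∠DCH = 75.8° gives CH at -4.80° from the x-axis; with |CH| = 29.7, H = (19.0, -3.70). The perpendicularity gives HF at right angles to CH, so HF runs at 85.2°; with |HF| = 18.9, F = (20.6, 15.1). ∠HFW = 69.0° gives FW at -164° from the x-axis; with |FW| = 21.8, W = (-0.369, 9.05). ∠FWU = 119.3° gives WU at -103° from the x-axis; with |WU| = 18.1, U = (-4.47, -8.58). Then |VU| = |U − V| = 9.68.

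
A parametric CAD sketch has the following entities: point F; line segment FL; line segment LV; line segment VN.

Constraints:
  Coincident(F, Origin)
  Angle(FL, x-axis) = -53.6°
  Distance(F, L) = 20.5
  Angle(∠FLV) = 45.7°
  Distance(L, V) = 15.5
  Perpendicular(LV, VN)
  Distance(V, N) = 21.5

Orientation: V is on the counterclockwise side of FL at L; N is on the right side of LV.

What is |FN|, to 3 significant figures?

36.2

F is at the origin; FL runs at -53.6° with length 20.5, so L = 20.5·(cos -53.6°, sin -53.6°) = (12.2, -16.5). ∠FLV = 45.7°, so LV runs at -53.6° + (180° − 45.7°) = 80.7° from the x-axis; with |LV| = 15.5, V = L + 15.5·(cos 80.7°, sin 80.7°) = (14.7, -1.20). LV ⟂ VN; with |VN| = 21.5 on the right of LV, N = V + 21.5·(0.987, -0.162) = (35.9, -4.68). Then |FN| = |N − F| = 36.2.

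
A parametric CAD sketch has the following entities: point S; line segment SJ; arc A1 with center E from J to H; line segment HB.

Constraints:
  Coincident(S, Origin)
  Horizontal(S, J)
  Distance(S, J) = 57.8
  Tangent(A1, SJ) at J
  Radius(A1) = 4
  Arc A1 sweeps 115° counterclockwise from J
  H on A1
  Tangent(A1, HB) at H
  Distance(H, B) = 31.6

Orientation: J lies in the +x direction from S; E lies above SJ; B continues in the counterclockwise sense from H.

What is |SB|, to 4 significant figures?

59.07

S is at the origin; SJ is horizontal with |SJ| = 57.8 and J on the +x side, so J = (57.80, 0.000). A1 meets SJ tangentially, so EJ is at right angles to SJ, so E = J + (0, 4) = (57.80, 4.000). On A1, J sits at bearing -90° from E; a 115° counterclockwise sweep puts H at bearing 25°, so H = E + 4.0·(cos 25°, sin 25°) = (61.43, 5.690). A1 meets HB tangentially, so EH is at right angles to HB, so HB runs along (−sin 25°, cos 25°); with |HB| = 31.6, B = (48.07, 34.33). Then |SB| = |B − S| = 59.07.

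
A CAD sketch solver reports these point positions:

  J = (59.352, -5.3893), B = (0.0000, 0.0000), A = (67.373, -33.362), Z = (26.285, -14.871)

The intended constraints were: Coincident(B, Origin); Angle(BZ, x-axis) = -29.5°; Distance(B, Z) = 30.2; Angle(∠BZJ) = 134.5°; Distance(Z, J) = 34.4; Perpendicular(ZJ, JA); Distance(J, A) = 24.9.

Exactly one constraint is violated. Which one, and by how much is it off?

Distance(J, A) = 24.9 — off by 4.20.

B = (0.00, 0.00) ✓; BZ at -29.50° ✓; |BZ| = 30.20 ✓; ∠BZJ = 134.5° ✓; |ZJ| = 34.40 ✓; ∠(ZJ, JA) = 90.00° ✓; |JA| = 29.10 ✗.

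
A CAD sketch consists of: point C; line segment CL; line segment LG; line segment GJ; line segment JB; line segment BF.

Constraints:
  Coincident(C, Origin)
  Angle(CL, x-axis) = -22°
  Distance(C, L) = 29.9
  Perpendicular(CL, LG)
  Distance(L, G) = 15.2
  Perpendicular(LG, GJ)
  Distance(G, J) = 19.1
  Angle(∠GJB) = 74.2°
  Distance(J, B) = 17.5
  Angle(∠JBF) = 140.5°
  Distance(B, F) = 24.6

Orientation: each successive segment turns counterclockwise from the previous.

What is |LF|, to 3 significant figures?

16.7

∠GJB = 74.2° gives JB at -96.2° from the x-axis; with |JB| = 17.5, B = (13.8, -7.35). ∠JBF = 140.5° gives BF at -56.7° from the x-axis; with |BF| = 24.6, F = (27.3, -27.9). Then |LF| = |F − L| = 16.7.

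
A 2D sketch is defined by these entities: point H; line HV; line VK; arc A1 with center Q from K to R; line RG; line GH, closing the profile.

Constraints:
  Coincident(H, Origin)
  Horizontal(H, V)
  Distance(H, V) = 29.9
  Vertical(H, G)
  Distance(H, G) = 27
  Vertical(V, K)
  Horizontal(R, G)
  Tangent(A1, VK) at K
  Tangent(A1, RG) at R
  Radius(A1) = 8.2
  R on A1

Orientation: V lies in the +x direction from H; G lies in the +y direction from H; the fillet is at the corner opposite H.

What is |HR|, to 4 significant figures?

34.64

The virtual corner opposite H is at (29.90, 27.00). Since A1 is tangent to VK there, QK ⟂ VK and A1 meets RG tangentially, so QR is at right angles to RG, with radius 8.2, so the center Q sits 8.2 in from both sides at Q = (21.70, 18.80). That places the tangent points at K = (29.90, 18.80) on VK and R = (21.70, 27.00) on RG. Then |HR| = |R − H| = 34.64.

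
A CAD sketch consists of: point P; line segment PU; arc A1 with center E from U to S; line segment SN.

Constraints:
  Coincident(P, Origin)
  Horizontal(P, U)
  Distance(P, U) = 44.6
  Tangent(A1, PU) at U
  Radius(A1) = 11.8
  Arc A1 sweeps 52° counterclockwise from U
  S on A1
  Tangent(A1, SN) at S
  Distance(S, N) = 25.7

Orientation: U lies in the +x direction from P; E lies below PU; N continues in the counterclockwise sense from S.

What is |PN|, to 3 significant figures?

31.5

P is at the origin; P and U share the same y with |PU| = 44.6 and U on the +x side, so U = (44.6, 0.00). Since A1 is tangent to PU there, EU ⟂ PU, so E = U + (0, -11.8) = (44.6, -11.8). On A1, U sits at bearing 90° from E; a 52° counterclockwise sweep puts S at bearing 142°, so S = E + 11.8·(cos 142°, sin 142°) = (35.3, -4.54). A1 meets SN tangentially, so ES is at right angles to SN, so SN runs along (−sin 142°, cos 142°); with |SN| = 25.7, N = (19.5, -24.8). Then |PN| = |N − P| = 31.5.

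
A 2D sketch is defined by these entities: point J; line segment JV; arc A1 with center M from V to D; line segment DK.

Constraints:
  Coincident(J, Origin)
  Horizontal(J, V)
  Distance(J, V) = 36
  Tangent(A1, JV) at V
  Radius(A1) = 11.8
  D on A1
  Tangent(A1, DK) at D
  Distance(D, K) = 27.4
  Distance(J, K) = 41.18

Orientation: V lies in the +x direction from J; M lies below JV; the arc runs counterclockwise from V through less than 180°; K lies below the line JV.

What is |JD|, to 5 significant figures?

26.217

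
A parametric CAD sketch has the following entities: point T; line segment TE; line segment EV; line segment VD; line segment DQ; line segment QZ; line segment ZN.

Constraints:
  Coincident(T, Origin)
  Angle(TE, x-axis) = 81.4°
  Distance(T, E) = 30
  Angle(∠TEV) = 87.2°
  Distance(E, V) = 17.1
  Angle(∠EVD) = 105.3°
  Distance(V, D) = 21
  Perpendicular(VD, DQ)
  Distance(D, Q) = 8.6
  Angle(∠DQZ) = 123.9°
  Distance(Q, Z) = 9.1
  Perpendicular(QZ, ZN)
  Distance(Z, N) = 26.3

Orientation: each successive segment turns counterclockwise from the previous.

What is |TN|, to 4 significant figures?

40.57

∠DQZ = 123.9° gives QZ at 35.00° from the x-axis; with |QZ| = 9.1, Z = (-4.609, 13.92). QZ is perpendicular to ZN, so ZN runs at 125.0°; with |ZN| = 26.3, N = (-19.69, 35.47). Then |TN| = |N − T| = 40.57.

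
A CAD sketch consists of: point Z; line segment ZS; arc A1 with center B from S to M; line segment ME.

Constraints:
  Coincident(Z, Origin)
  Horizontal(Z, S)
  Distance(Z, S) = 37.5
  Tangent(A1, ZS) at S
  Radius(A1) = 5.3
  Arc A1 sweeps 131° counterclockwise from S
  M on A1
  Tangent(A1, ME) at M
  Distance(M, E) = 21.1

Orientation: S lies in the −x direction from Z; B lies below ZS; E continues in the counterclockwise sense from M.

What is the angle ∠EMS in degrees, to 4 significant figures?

114.5°

Z is at the origin; ZS is horizontal with |ZS| = 37.5 and S on the −x side, so S = (-37.50, 0.000). Tangency of A1 to ZS means the radius BS is perpendicular to ZS, so B = S + (0, -5.3) = (-37.50, -5.300). On A1, S sits at bearing 90° from B; a 131° counterclockwise sweep puts M at bearing 221°, so M = B + 5.3·(cos 221°, sin 221°) = (-41.50, -8.777). A1 meets ME tangentially, so BM is at right angles to ME, so ME runs along (−sin 221°, cos 221°); with |ME| = 21.1, E = (-27.66, -24.70). Then cos ∠EMS = ME·MS / (|ME||MS|), giving 114.5°.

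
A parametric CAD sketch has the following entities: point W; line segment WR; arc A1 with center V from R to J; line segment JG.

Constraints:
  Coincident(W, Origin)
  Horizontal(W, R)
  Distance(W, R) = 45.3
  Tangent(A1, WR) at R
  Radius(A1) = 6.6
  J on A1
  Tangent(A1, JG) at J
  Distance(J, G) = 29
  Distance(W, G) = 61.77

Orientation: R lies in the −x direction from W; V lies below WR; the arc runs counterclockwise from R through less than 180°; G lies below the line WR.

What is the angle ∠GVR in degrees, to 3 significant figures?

170°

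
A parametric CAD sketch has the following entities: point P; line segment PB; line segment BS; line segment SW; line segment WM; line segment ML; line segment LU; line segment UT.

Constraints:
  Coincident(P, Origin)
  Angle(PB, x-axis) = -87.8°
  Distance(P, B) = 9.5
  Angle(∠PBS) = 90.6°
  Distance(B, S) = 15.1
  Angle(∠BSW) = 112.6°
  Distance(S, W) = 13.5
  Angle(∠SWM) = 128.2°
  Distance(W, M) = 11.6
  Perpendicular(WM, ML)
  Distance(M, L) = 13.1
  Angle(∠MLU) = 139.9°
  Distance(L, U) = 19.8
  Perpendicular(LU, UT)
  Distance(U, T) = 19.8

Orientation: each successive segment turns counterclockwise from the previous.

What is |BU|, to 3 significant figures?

4.46

P is at the origin; PB runs at -87.8° with length 9.5, so B = (0.365, -9.49). ∠PBS = 90.6° gives BS at 1.60° from the x-axis; with |BS| = 15.1, S = (15.5, -9.07). ∠BSW = 112.6° gives SW at 69.0° from the x-axis; with |SW| = 13.5, W = (20.3, 3.53). ∠SWM = 128.2° gives WM at 121° from the x-axis; with |WM| = 11.6, M = (14.4, 13.5). WM ⟂ ML, so ML runs at -149°; with |ML| = 13.1, L = (3.10, 6.79). ∠MLU = 139.9° gives LU at -109° from the x-axis; with |LU| = 19.8, U = (-3.37, -11.9). Then |BU| = |U − B| = 4.46.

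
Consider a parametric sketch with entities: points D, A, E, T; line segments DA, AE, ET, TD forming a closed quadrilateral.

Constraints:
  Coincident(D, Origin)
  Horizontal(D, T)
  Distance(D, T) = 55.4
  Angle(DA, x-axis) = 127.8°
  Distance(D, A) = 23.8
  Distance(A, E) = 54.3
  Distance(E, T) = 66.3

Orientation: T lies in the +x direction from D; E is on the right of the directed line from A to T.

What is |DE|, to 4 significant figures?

33.95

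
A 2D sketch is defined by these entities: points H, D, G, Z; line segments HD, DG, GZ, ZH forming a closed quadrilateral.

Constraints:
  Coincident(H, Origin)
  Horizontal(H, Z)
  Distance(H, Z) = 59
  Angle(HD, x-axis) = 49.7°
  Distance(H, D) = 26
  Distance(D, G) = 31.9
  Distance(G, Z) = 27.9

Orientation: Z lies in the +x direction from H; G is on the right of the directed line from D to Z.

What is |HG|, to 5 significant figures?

33.283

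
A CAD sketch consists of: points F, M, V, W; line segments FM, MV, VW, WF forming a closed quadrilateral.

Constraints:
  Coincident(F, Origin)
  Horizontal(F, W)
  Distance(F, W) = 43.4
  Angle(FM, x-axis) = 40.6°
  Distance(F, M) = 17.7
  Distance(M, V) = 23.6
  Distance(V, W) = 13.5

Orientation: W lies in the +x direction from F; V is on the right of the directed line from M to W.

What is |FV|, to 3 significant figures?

31.0

Checks: |MV| = 23.60 ✓; |VW| = 13.50 ✓.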